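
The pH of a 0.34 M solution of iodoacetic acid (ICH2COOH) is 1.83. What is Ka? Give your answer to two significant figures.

[H+] = 10^(-1.83) = 1.48 × 10^-2 M
At equilibrium [HA] = 0.34 − 1.48 × 10^-2 = 3.25 × 10^-1 M
Ka = [H+][A-]/[HA] = (1.48 × 10^-2)² / 3.25 × 10^-1 = 6.7 × 10^-4

Ka = 6.7 × 10^-4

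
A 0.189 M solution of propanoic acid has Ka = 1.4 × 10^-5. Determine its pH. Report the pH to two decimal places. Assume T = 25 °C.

pH = 2.79

CH3CH2COOH ⇌ CH3CH2COO- + H+
Ka = [H+]²/(0.189 − [H+]) = 1.4 × 10^-5
Neglecting [H+] in the denominator: [H+] = √(1.4 × 10^-5 × 0.189) = 1.63 × 10^-3 M
pH = −log[H+] = −log(1.63 × 10^-3) = 2.79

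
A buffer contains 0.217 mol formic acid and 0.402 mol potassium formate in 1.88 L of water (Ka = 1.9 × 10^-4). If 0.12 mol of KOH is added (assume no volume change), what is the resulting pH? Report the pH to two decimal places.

pH = 4.45

After neutralization: n(HCOOH) = 0.097 mol, n(HCOO-) = 0.522 mol.
pKa = −log(1.9 × 10^-4) = 3.721
pH = pKa + log([A⁻]/[HA]) = 3.721 + log(0.522/0.097) = 3.721 +0.731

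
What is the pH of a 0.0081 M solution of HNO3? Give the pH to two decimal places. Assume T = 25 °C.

HNO3 is a strong acid and dissociates completely, so [H+] = 0.0081 M.
pH = -log(0.0081) = 2.09

pH = 2.09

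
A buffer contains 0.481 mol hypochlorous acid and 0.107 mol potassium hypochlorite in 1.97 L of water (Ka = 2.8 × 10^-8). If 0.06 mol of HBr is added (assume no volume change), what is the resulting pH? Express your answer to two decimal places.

pH = 6.49

After neutralization: n(HOCl) = 0.541 mol, n(OCl-) = 0.047 mol.
pKa = −log(2.8 × 10^-8) = 7.553
pH = pKa + log(n_OCl-/n_HOCl) = 7.553 + log(0.047/0.541) = 7.553 + (-1.061)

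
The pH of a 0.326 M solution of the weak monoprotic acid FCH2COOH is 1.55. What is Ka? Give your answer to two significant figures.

Ka = 2.7 × 10^-3

[H+] = 10^(-1.55) = 2.82 × 10^-2 M
At equilibrium [HA] = 0.326 − 2.82 × 10^-2 = 2.98 × 10^-1 M
Ka = [H+][A-]/[HA] = (2.82 × 10^-2)² / 2.98 × 10^-1 = 2.7 × 10^-3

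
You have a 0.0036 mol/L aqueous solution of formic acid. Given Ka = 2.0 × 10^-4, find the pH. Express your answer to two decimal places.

HCOOH ⇌ HCOO- + H+
Let x = [H+] at equilibrium. Ka = x²/(0.0036 − x).
Here C₀/Ka ≈ 18, so the small-x approximation fails. Use the quadratic:
x = [−0.0002 + √(0.0002² + 2.88e-06)]/2 = 7.54 × 10^-4 M
pH = −log[H+] = −log(7.54 × 10^-4) = 3.12

pH = 3.12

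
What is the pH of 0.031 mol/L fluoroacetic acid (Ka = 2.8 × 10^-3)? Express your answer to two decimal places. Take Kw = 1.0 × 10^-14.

pH = 2.10

FCH2COOH ⇌ FCH2COO- + H+
From the ICE table, Ka = [H+]²/(0.031 − [H+]) = 2.8 × 10^-3.
The 5% rule fails; solving [H+]² + Ka·[H+] − Ka·C₀ = 0 exactly:
[H+] = [−0.0028 + √(0.0028² + 0.000347)]/2 = 8.02 × 10^-3 M
pH = −log[H+] = −log(8.02 × 10^-3) = 2.10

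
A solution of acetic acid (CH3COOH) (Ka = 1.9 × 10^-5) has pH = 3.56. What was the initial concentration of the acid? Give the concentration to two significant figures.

[H+] = 10^(-3.56) = 2.75 × 10^-4 M = x
Ka = x²/(C₀ − x) ⇒ C₀ = x + x²/Ka
C₀ = 2.75 × 10^-4 + (2.75 × 10^-4)²/(1.9 × 10^-5) = 4.26 × 10^-3 M

C₀ = 4.3 × 10^-3 M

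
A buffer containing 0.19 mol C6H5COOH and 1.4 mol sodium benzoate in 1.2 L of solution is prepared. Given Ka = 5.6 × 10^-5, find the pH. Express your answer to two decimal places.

pKa = −log(5.6 × 10^-5) = 4.252
Using pH = pKa + log([base]/[acid]) with [base]/[acid] = 1.4/0.19:
pH = 4.252 + (+0.867) = 5.12

pH = 5.12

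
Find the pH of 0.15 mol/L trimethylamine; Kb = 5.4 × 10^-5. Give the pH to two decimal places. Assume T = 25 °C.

(CH3)3N + H2O ⇌ (CH3)3NH+ + OH-
Kb = [OH-]²/(0.15 − [OH-]) = 5.4 × 10^-5
Neglecting [OH-] in the denominator: [OH-] = √(5.4 × 10^-5 × 0.15) = 2.85 × 10^-3 M
pOH = −log(2.85 × 10^-3) = 2.55; pH = 14.00 − 2.55 = 11.45

pH = 11.45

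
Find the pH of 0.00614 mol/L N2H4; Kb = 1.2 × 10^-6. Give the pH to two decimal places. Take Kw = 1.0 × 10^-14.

N2H4 + H2O ⇌ N2H5+ + OH-
Kb = [OH-]²/(0.00614 − [OH-]) = 1.2 × 10^-6
Assume [OH-] ≪ 0.00614: [OH-] ≈ √(1.2 × 10^-6 × 0.00614) = 8.58 × 10^-5 M
Check: 1.4% ionized — well under 5%, approximation valid.
pOH = 4.07, so pH = 14.00 − pOH = 9.93

pH = 9.93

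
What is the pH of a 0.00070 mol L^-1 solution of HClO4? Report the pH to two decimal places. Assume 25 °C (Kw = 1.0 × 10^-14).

pH = 3.15

HClO4 is a strong acid and dissociates completely, so [H+] = 0.00070 M.
pH = -log(0.0007) = 3.15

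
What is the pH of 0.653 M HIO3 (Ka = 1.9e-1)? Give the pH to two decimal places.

pH = 0.57

HIO3 ⇌ IO3- + H+
From the ICE table, Ka = [H+]²/(0.653 − [H+]) = 1.9 × 10^-1.
[H+] is not negligible relative to C₀; solve [H+]² + 0.19·[H+] − 0.124 = 0.
[H+] = (−Ka + √(Ka² + 4·Ka·C₀))/2 = 2.70 × 10^-1 M
pH = −log[H+] = −log(2.70 × 10^-1) = 0.57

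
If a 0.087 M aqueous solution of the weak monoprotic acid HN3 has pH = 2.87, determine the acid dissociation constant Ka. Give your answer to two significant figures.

Ka = 2.1 × 10^-5

[H+] = 10^(-2.87) = 1.35 × 10^-3 M
At equilibrium [HA] = 0.087 − 1.35 × 10^-3 = 8.56 × 10^-2 M
Ka = [H+][A-]/[HA] = (1.35 × 10^-3)² / 8.56 × 10^-2 = 2.1 × 10^-5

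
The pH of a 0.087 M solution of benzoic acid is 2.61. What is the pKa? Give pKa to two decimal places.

[H+] = 10^(-2.61) = 2.45 × 10^-3 M
At equilibrium [HA] = 0.087 − 2.45 × 10^-3 = 8.46 × 10^-2 M
Ka = [H+][A-]/[HA] = (2.45 × 10^-3)² / 8.46 × 10^-2 = 7.10 × 10^-5
pKa = -log(7.10 × 10^-5) = 4.15

pKa = 4.15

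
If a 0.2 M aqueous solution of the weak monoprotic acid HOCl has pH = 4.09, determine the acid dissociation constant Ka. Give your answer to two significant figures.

Ka = 3.3 × 10^-8

[H+] = 10^(-4.09) = 8.13 × 10^-5 M
At equilibrium [HA] = 0.2 − 8.13 × 10^-5 = 2.00 × 10^-1 M
Ka = [H+][A-]/[HA] = (8.13 × 10^-5)² / 2.00 × 10^-1 = 3.3 × 10^-8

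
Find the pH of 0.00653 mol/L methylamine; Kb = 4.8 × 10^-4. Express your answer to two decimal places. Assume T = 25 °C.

pH = 11.19

CH3NH2 + H2O ⇌ CH3NH3+ + OH-
Kb = [OH-]²/(0.00653 − [OH-]) = 4.8 × 10^-4
[OH-] is not negligible relative to C₀; solve [OH-]² + 0.00048·[OH-] − 3.13e-06 = 0.
[OH-] = (−Kb + √(Kb² + 4·Kb·C₀))/2 = 1.55 × 10^-3 M
pOH = 2.81, so pH = 14.00 − pOH = 11.19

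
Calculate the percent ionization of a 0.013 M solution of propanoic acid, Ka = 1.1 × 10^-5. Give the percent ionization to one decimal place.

2.9%

CH3CH2COOH ⇌ CH3CH2COO- + H+; let x = [H+] at equilibrium.
x ≈ √(Ka·C₀) = √(1.1 × 10^-5 × 0.013) = 3.78 × 10^-4 M
% ionization = x/C₀ × 100% = 3.78 × 10^-4/0.013 × 100% = 2.9%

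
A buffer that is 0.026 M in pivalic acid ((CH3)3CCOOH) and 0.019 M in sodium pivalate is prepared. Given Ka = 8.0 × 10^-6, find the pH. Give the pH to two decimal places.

pKa = −log(8.0 × 10^-6) = 5.097
Using pH = pKa + log([base]/[acid]) with [base]/[acid] = 0.019/0.026:
pH = 5.097 + (-0.136) = 4.96

pH = 4.96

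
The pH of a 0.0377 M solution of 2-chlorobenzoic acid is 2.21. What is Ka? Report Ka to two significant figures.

Ka = 1.2 × 10^-3

[H+] = 10^(-2.21) = 6.17 × 10^-3 M
At equilibrium [HA] = 0.0377 − 6.17 × 10^-3 = 3.15 × 10^-2 M
Ka = [H+][A-]/[HA] = (6.17 × 10^-3)² / 3.15 × 10^-2 = 1.2 × 10^-3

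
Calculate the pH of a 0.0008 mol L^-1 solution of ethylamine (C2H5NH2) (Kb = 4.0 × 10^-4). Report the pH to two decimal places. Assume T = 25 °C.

C2H5NH2 + H2O ⇌ C2H5NH3+ + OH-
From the ICE table, Kb = x²/(0.0008 − x) = 4.0 × 10^-4.
x is not negligible relative to C₀; solve x² + 0.0004·x − 3.2e-07 = 0.
x = [−0.0004 + √(0.0004² + 1.28e-06)]/2 = 4.00 × 10^-4 M
pOH = −log(4.00 × 10^-4) = 3.40; pH = 14.00 − 3.40 = 10.60

pH = 10.60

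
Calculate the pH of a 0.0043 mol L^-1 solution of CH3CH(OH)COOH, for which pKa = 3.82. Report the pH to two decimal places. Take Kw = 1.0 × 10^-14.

pH = 3.13

CH3CH(OH)COOH ⇌ CH3CH(OH)COO- + H+
Ka = 10^(−3.82) = 1.51 × 10^-4
Ka = [H+]²/(0.0043 − [H+]) = 1.51 × 10^-4
[H+] is not negligible relative to C₀; solve [H+]² + 0.000151·[H+] − 6.49e-07 = 0.
[H+] = [−0.000151 + √(0.000151² + 2.6e-06)]/2 = 7.34 × 10^-4 M
pH = −log[H+] = −log(7.34 × 10^-4) = 3.13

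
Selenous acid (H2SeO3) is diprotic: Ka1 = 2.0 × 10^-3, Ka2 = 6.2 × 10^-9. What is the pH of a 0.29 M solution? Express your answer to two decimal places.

Since Ka1 ≫ Ka2, the first ionization dominates [H+].
Ka1 = x²/(0.29 − x) = 2.0 × 10^-3
Solving the quadratic: x = (−Ka1 + √(Ka1² + 4·Ka1·C₀))/2 = 2.31 × 10^-2 M
pH = −log(2.31 × 10^-2) = 1.64

pH = 1.64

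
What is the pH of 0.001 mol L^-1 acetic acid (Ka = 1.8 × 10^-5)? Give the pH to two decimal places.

pH = 3.90

CH3COOH ⇌ CH3COO- + H+
From the ICE table, Ka = [H+]²/(0.001 − [H+]) = 1.8 × 10^-5.
Here C₀/Ka ≈ 55.6, so the small-[H+] approximation fails. Use the quadratic:
[H+] = [−1.8e-05 + √(1.8e-05² + 7.2e-08)]/2 = 1.25 × 10^-4 M
pH = −log(1.25 × 10^-4) = 3.90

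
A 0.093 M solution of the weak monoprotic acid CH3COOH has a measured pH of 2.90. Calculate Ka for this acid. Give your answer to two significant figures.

[H+] = 10^(-2.90) = 1.26 × 10^-3 M
At equilibrium [HA] = 0.093 − 1.26 × 10^-3 = 9.17 × 10^-2 M
Ka = [H+][A-]/[HA] = (1.26 × 10^-3)² / 9.17 × 10^-2 = 1.7 × 10^-5

Ka = 1.7 × 10^-5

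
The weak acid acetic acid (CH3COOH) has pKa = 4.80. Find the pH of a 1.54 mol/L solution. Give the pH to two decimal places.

pH = 2.31

CH3COOH ⇌ CH3COO- + H+
Ka = 10^(−4.80) = 1.58 × 10^-5
Ka = [H+]²/(1.54 − [H+]) = 1.58 × 10^-5
Neglecting [H+] in the denominator: [H+] = √(1.58 × 10^-5 × 1.54) = 4.93 × 10^-3 M
Check: 0.32% ionized — well under 5%, approximation valid.
pH = −log[H+] = −log(4.93 × 10^-3) = 2.31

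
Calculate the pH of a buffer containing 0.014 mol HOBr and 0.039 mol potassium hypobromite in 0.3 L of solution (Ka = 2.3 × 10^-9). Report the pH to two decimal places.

pH = 9.08

pKa = −log(2.3 × 10^-9) = 8.638
Henderson–Hasselbalch: pH = pKa + log([OBr-]/[HOBr]) = 8.638 + log(0.039/0.014)
pH = 8.638 + (+0.445) = 9.08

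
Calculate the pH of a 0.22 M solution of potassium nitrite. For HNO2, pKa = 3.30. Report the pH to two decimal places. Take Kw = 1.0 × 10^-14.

pH = 8.32

NO2- is the conjugate base of the weak acid HNO2.
Ka = 10^(−3.30) = 5.01 × 10^-4
Kb = Kw/Ka = 1.0×10^-14 / 5.01 × 10^-4 = 2.00 × 10^-11
Kb = [OH-]²/(0.22 − [OH-]) = 2.00 × 10^-11
Since Kb ≪ C₀, [OH-] ≈ √(Kb·C₀) = 2.10 × 10^-6 M.
([OH-]/C₀ = 0.00095% < 5%, so the approximation holds.)
pOH = 5.68, so pH = 14.00 − pOH = 8.32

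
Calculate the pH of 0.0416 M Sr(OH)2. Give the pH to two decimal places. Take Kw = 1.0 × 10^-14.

Sr(OH)2 is a strong base (each formula unit releases 2 OH-); [OH-] = 0.0832 M.
pOH = -log(0.0832) = 1.08
pH = 14.00 - 1.08 = 12.92

pH = 12.92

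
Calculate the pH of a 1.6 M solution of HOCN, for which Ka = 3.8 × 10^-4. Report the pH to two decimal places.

HOCN ⇌ OCN- + H+
From the ICE table, Ka = x²/(1.6 − x) = 3.8 × 10^-4.
Assume x ≪ 1.6: x ≈ √(3.8 × 10^-4 × 1.6) = 2.47 × 10^-2 M
Check: 1.5% ionized — well under 5%, approximation valid.
pH = −log(2.47 × 10^-2) = 1.61

pH = 1.61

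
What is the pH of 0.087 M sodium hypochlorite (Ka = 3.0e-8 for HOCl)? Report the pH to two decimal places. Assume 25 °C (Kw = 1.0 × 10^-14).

pH = 10.23

OCl- is the conjugate base of the weak acid HOCl.
Kb = Kw/Ka = 1.0×10^-14 / 3.0 × 10^-8 = 3.33 × 10^-7
From the ICE table, Kb = [OH-]²/(0.087 − [OH-]) = 3.33 × 10^-7.
Neglecting [OH-] in the denominator: [OH-] = √(3.33 × 10^-7 × 0.087) = 1.70 × 10^-4 M
pOH = −log(1.70 × 10^-4) = 3.77; pH = 14.00 − 3.77 = 10.23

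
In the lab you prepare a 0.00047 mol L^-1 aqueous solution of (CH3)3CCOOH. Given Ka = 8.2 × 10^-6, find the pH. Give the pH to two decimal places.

(CH3)3CCOOH ⇌ (CH3)3CCOO- + H+
Ka = [H+]²/(0.00047 − [H+]) = 8.2 × 10^-6
[H+] is not negligible relative to C₀; solve [H+]² + 8.2e-06·[H+] − 3.85e-09 = 0.
[H+] = (−Ka + √(Ka² + 4·Ka·C₀))/2 = 5.81 × 10^-5 M
pH = −log[H+] = −log(5.81 × 10^-5) = 4.24

pH = 4.24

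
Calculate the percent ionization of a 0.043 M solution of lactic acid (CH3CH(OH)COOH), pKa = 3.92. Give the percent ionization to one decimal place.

5.1%

CH3CH(OH)COOH ⇌ CH3CH(OH)COO- + H+; let x = [H+] at equilibrium.
Ka = 10^(−3.92) = 1.20 × 10^-4
Solve x² + 0.00012x − 5.16e-06 = 0 → x = 2.21 × 10^-3 M
% ionization = x/C₀ × 100% = 2.21 × 10^-3/0.043 × 100% = 5.1%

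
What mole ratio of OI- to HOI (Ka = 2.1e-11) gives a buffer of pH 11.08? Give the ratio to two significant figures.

pKa = -log(2.1 × 10^-11) = 10.678
pH = pKa + log(r) ⇒ log(r) = 11.08 − 10.678 = +0.402
r = [OI-]/[HOI] = 10^(+0.402) = 2.52

ratio = 2.5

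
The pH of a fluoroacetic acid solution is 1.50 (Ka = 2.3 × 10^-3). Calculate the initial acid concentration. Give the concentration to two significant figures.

C₀ = 4.7 × 10^-1 M

[H+] = 10^(-1.50) = 3.16 × 10^-2 M = x
Ka = x²/(C₀ − x) ⇒ C₀ = x + x²/Ka
C₀ = 3.16 × 10^-2 + (3.16 × 10^-2)²/(2.3 × 10^-3) = 4.66 × 10^-1 M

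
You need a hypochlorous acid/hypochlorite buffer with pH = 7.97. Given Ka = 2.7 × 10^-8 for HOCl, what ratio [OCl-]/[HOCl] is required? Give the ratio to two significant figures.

ratio = 2.5

pKa = -log(2.7 × 10^-8) = 7.569
pH = pKa + log(r) ⇒ log(r) = 7.97 − 7.569 = +0.401
r = [OCl-]/[HOCl] = 10^(+0.401) = 2.52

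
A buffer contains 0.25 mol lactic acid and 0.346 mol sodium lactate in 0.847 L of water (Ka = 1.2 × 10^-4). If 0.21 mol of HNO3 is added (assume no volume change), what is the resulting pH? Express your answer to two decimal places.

pH = 3.39

After neutralization: n(CH3CH(OH)COOH) = 0.46 mol, n(CH3CH(OH)COO-) = 0.136 mol.
pKa = −log(1.2 × 10^-4) = 3.921
pH = pKa + log([A⁻]/[HA]) = 3.921 + log(0.136/0.46) = 3.921 -0.529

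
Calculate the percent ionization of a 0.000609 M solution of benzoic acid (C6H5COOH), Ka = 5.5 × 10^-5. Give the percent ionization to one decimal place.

C6H5COOH ⇌ C6H5COO- + H+; let x = [H+] at equilibrium.
Ka = x²/(C₀ − x); solving the quadratic gives x = 1.58 × 10^-4 M.
Fraction ionized = 1.58 × 10^-4 / 0.000609 = 0.2594 → 25.9%

25.9%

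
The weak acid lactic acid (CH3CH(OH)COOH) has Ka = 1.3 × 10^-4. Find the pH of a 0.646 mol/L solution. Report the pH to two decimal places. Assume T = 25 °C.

CH3CH(OH)COOH ⇌ CH3CH(OH)COO- + H+
Ka = x²/(0.646 − x) = 1.3 × 10^-4
Neglecting x in the denominator: x = √(1.3 × 10^-4 × 0.646) = 9.16 × 10^-3 M
pH = −log[H+] = −log(9.16 × 10^-3) = 2.04

pH = 2.04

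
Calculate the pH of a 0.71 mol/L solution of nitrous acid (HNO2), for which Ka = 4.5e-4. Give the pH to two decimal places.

HNO2 ⇌ NO2- + H+
Ka = [H+]²/(0.71 − [H+]) = 4.5 × 10^-4
Since Ka ≪ C₀, [H+] ≈ √(Ka·C₀) = 1.79 × 10^-2 M.
pH = −log(1.79 × 10^-2) = 1.75

pH = 1.75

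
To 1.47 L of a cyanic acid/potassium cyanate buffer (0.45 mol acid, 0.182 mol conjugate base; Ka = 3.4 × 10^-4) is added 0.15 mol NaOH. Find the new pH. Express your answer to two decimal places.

OH- converts HOCN to OCN-: HOCN → 0.3 mol, OCN- → 0.332 mol.
pKa = −log(3.4 × 10^-4) = 3.469
pH = pKa + log([A⁻]/[HA]) = 3.469 + log(0.332/0.3) = 3.469 +0.044

pH = 3.51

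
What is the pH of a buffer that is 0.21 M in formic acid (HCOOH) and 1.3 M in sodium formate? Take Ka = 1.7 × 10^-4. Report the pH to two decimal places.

pKa = −log(1.7 × 10^-4) = 3.770
pH = pKa + log([A⁻]/[HA]) = 3.770 + log(1.3/0.21)
pH = 3.770 + (+0.792) = 4.56

pH = 4.56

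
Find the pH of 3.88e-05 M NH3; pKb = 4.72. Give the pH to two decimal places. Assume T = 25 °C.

NH3 + H2O ⇌ NH4+ + OH-
Kb = 10^(−4.72) = 1.91 × 10^-5
Let x = [OH-] at equilibrium. Kb = x²/(3.88e-05 − x).
Here C₀/Kb ≈ 2.03, so the small-x approximation fails. Use the quadratic:
x = [−1.91e-05 + √(1.91e-05² + 2.96e-09)]/2 = 1.93 × 10^-5 M
pOH = −log(1.93 × 10^-5) = 4.71; pH = 14.00 − 4.71 = 9.29

pH = 9.29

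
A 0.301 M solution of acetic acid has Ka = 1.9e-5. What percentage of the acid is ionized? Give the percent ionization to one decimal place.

CH3COOH ⇌ CH3COO- + H+; let x = [H+] at equilibrium.
x ≈ √(Ka·C₀) = √(1.9 × 10^-5 × 0.301) = 2.39 × 10^-3 M
Fraction ionized = 2.39 × 10^-3 / 0.301 = 0.0079 → 0.8%

0.8%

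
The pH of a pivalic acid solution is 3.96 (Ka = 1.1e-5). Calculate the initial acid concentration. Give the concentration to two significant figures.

C₀ = 1.2 × 10^-3 M

[H+] = 10^(-3.96) = 1.10 × 10^-4 M = x
Ka = x²/(C₀ − x) ⇒ C₀ = x + x²/Ka
C₀ = 1.10 × 10^-4 + (1.10 × 10^-4)²/(1.1 × 10^-5) = 1.21 × 10^-3 M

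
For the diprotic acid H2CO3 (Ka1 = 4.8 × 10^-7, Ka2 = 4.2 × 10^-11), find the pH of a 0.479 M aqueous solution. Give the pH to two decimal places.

Ka1 ≫ Ka2, so treat the first dissociation as the only significant source of H+.
Ka1 = x²/(0.479 − x) = 4.8 × 10^-7
x ≈ √(4.8 × 10^-7 × 0.479) = 4.79 × 10^-4 M
pH = −log(4.79 × 10^-4) = 3.32

pH = 3.32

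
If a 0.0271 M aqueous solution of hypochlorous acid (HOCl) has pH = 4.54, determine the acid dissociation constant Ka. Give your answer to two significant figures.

[H+] = 10^(-4.54) = 2.88 × 10^-5 M
At equilibrium [HA] = 0.0271 − 2.88 × 10^-5 = 2.71 × 10^-2 M
Ka = [H+][A-]/[HA] = (2.88 × 10^-5)² / 2.71 × 10^-2 = 3.1 × 10^-8

Ka = 3.1 × 10^-8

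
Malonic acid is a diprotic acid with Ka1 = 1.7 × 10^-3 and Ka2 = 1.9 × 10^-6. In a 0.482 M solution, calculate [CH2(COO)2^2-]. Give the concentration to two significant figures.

First ionization gives [H+] ≈ [CH2(COOH)COO-] = 2.78 × 10^-2 M.
Second step: Ka2 = [H+][CH2(COO)2^2-]/[CH2(COOH)COO-] ≈ [CH2(COO)2^2-] (since [H+] ≈ [CH2(COOH)COO-]).
So [CH2(COO)2^2-] ≈ Ka2.

1.9 × 10^-6 M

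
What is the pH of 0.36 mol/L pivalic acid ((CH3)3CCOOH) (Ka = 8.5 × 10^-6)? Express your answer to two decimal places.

pH = 2.76

(CH3)3CCOOH ⇌ (CH3)3CCOO- + H+
From the ICE table, Ka = x²/(0.36 − x) = 8.5 × 10^-6.
Since Ka ≪ C₀, x ≈ √(Ka·C₀) = 1.75 × 10^-3 M.
(x/C₀ = 0.49% < 5%, so the approximation holds.)
pH = −log(1.75 × 10^-3) = 2.76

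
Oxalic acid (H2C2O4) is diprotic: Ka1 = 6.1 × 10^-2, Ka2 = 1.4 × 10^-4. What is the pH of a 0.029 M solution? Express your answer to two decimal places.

Since Ka1 ≫ Ka2, the first ionization dominates [H+].
Ka1 = x²/(0.029 − x) = 6.1 × 10^-2
Solving the quadratic: x = (−Ka1 + √(Ka1² + 4·Ka1·C₀))/2 = 2.15 × 10^-2 M
pH = −log(2.15 × 10^-2) = 1.67

pH = 1.67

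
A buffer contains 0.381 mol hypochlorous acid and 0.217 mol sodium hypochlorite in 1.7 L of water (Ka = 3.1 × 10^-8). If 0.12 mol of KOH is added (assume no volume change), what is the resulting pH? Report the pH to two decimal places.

pH = 7.62

OH- converts HOCl to OCl-: HOCl → 0.261 mol, OCl- → 0.337 mol.
pKa = −log(3.1 × 10^-8) = 7.509
pH = pKa + log(n_OCl-/n_HOCl) = 7.509 + log(0.337/0.261) = 7.509 + (+0.111)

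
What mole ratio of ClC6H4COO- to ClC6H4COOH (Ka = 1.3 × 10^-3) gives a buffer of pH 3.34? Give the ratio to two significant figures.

ratio = 2.8

pKa = -log(1.3 × 10^-3) = 2.886
pH = pKa + log(r) ⇒ log(r) = 3.34 − 2.886 = +0.454
r = [ClC6H4COO-]/[ClC6H4COOH] = 10^(+0.454) = 2.84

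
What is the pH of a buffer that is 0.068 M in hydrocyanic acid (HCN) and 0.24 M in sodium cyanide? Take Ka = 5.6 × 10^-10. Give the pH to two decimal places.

pH = 9.80

pKa = −log(5.6 × 10^-10) = 9.252
Using pH = pKa + log([base]/[acid]) with [base]/[acid] = 0.24/0.068:
pH = 9.252 + (+0.548) = 9.80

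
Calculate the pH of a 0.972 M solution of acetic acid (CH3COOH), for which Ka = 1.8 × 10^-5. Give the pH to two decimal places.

CH3COOH ⇌ CH3COO- + H+
Let x = [H+] at equilibrium. Ka = x²/(0.972 − x).
Neglecting x in the denominator: x = √(1.8 × 10^-5 × 0.972) = 4.18 × 10^-3 M
pH = −log[H+] = −log(4.18 × 10^-3) = 2.38

pH = 2.38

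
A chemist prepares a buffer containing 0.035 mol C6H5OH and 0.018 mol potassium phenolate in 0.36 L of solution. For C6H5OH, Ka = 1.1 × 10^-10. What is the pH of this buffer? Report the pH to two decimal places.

pKa = −log(1.1 × 10^-10) = 9.959
Henderson–Hasselbalch: pH = pKa + log([C6H5O-]/[C6H5OH]) = 9.959 + log(0.018/0.035)
pH = 9.959 + (-0.289) = 9.67

pH = 9.67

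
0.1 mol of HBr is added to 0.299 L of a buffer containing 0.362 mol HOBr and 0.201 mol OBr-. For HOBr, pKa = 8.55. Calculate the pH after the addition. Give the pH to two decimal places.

pH = 7.89

After neutralization: n(HOBr) = 0.462 mol, n(OBr-) = 0.101 mol.
Henderson–Hasselbalch with mole ratio 0.101/0.462: pH = 8.55 + (-0.660)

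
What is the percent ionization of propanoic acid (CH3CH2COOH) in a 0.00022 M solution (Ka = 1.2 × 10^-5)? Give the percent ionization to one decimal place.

CH3CH2COOH ⇌ CH3CH2COO- + H+; let x = [H+] at equilibrium.
Solve x² + 1.2e-05x − 2.64e-09 = 0 → x = 4.57 × 10^-5 M
Fraction ionized = 4.57 × 10^-5 / 0.00022 = 0.2077 → 20.8%

20.8%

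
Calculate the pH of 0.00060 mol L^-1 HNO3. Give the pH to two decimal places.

HNO3 is a strong acid and dissociates completely, so [H+] = 0.00060 M.
pH = -log(0.0006) = 3.22

pH = 3.22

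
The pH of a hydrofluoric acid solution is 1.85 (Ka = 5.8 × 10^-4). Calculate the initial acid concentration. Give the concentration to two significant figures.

[H+] = 10^(-1.85) = 1.41 × 10^-2 M = x
Ka = x²/(C₀ − x) ⇒ C₀ = x + x²/Ka
C₀ = 1.41 × 10^-2 + (1.41 × 10^-2)²/(5.8 × 10^-4) = 3.57 × 10^-1 M

C₀ = 3.6 × 10^-1 M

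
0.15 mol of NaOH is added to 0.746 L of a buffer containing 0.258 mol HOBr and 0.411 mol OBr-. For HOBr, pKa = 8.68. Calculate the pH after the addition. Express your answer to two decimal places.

pH = 9.40

OH- converts HOBr to OBr-: HOBr → 0.108 mol, OBr- → 0.561 mol.
pH = pKa + log(n_OBr-/n_HOBr) = 8.68 + log(0.561/0.108) = 8.68 + (+0.716)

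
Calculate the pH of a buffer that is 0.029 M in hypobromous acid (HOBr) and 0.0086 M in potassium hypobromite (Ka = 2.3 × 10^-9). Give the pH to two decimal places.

pKa = −log(2.3 × 10^-9) = 8.638
Henderson–Hasselbalch: pH = pKa + log([OBr-]/[HOBr]) = 8.638 + log(0.0086/0.029)
pH = 8.638 + (-0.528) = 8.11

pH = 8.11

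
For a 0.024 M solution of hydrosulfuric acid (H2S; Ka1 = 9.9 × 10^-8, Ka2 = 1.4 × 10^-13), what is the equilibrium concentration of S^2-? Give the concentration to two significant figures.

First ionization gives [H+] ≈ [HS-] = 4.87 × 10^-5 M.
Second step: Ka2 = [H+][S^2-]/[HS-] ≈ [S^2-] (since [H+] ≈ [HS-]).
So [S^2-] ≈ Ka2.

1.4 × 10^-13 M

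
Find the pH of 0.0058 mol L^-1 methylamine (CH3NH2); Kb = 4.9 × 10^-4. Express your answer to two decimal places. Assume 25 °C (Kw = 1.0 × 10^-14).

CH3NH2 + H2O ⇌ CH3NH3+ + OH-
From the ICE table, Kb = [OH-]²/(0.0058 − [OH-]) = 4.9 × 10^-4.
Here C₀/Kb ≈ 11.8, so the small-[OH-] approximation fails. Use the quadratic:
[OH-] = [−0.00049 + √(0.00049² + 1.14e-05)]/2 = 1.46 × 10^-3 M
pOH = −log(1.46 × 10^-3) = 2.84; pH = 14.00 − 2.84 = 11.16

pH = 11.16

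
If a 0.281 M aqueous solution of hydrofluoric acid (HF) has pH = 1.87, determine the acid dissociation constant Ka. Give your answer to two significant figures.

Ka = 6.8 × 10^-4

[H+] = 10^(-1.87) = 1.35 × 10^-2 M
At equilibrium [HA] = 0.281 − 1.35 × 10^-2 = 2.68 × 10^-1 M
Ka = [H+][A-]/[HA] = (1.35 × 10^-2)² / 2.68 × 10^-1 = 6.8 × 10^-4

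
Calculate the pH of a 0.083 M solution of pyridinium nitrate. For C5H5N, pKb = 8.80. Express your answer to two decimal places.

pH = 3.14

C5H5NH+ is the conjugate acid of the weak base C5H5N.
Kb = 10^(−8.80) = 1.58 × 10^-9
Ka = Kw/Kb = 1.0×10^-14 / 1.58 × 10^-9 = 6.33 × 10^-6
Let x = [H+] at equilibrium. Ka = x²/(0.083 − x).
Assume x ≪ 0.083: x ≈ √(6.33 × 10^-6 × 0.083) = 7.25 × 10^-4 M
pH = −log(7.25 × 10^-4) = 3.14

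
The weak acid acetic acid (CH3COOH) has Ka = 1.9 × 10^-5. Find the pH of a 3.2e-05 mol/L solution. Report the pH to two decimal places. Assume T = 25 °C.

pH = 4.77

CH3COOH ⇌ CH3COO- + H+
Ka = [H+]²/(3.2e-05 − [H+]) = 1.9 × 10^-5
The 5% rule fails; solving [H+]² + Ka·[H+] − Ka·C₀ = 0 exactly:
[H+] = [−1.9e-05 + √(1.9e-05² + 2.43e-09)]/2 = 1.69 × 10^-5 M
pH = −log[H+] = −log(1.69 × 10^-5) = 4.77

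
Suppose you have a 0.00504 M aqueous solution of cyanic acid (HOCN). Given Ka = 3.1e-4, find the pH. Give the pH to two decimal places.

HOCN ⇌ OCN- + H+
Let x = [H+] at equilibrium. Ka = x²/(0.00504 − x).
x is not negligible relative to C₀; solve x² + 0.00031·x − 1.56e-06 = 0.
x = (−Ka + √(Ka² + 4·Ka·C₀))/2 = 1.10 × 10^-3 M
pH = −log[H+] = −log(1.10 × 10^-3) = 2.96

pH = 2.96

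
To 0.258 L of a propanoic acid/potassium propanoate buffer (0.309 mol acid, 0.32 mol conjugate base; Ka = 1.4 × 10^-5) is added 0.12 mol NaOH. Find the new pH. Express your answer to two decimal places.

pH = 5.22

OH- converts CH3CH2COOH to CH3CH2COO-: CH3CH2COOH → 0.189 mol, CH3CH2COO- → 0.44 mol.
pKa = −log(1.4 × 10^-5) = 4.854
Henderson–Hasselbalch with mole ratio 0.44/0.189: pH = 4.854 + (+0.367)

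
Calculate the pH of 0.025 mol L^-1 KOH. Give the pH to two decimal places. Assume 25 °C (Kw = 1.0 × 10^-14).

pH = 12.40

KOH is a strong base; [OH-] = 0.025 M.
pOH = -log(0.025) = 1.60
pH = 14.00 - 1.60 = 12.40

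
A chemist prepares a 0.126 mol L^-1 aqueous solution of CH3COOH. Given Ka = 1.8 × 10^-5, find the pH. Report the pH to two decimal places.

CH3COOH ⇌ CH3COO- + H+
Let x = [H+] at equilibrium. Ka = x²/(0.126 − x).
Neglecting x in the denominator: x = √(1.8 × 10^-5 × 0.126) = 1.51 × 10^-3 M
(x/C₀ = 1.2% < 5%, so the approximation holds.)
pH = −log(1.51 × 10^-3) = 2.82

pH = 2.82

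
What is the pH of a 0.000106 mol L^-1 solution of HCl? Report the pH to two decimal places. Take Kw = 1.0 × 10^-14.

pH = 3.97

HCl is a strong acid and dissociates completely, so [H+] = 0.000106 M.
pH = -log(0.000106) = 3.97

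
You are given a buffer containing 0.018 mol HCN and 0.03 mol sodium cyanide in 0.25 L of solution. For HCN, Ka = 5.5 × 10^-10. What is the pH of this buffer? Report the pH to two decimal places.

pKa = −log(5.5 × 10^-10) = 9.260
Using pH = pKa + log([base]/[acid]) with [base]/[acid] = 0.03/0.018:
pH = 9.260 + (+0.222) = 9.48

pH = 9.48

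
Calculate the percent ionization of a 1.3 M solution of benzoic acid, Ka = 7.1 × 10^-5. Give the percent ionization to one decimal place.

0.7%

C6H5COOH ⇌ C6H5COO- + H+; let x = [H+] at equilibrium.
x ≈ √(Ka·C₀) = √(7.1 × 10^-5 × 1.3) = 9.61 × 10^-3 M
% ionization = x/C₀ × 100% = 9.61 × 10^-3/1.3 × 100% = 0.7%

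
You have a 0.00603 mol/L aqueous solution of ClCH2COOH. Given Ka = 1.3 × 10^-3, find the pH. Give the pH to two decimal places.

pH = 2.65

ClCH2COOH ⇌ ClCH2COO- + H+
Ka = [H+]²/(0.00603 − [H+]) = 1.3 × 10^-3
Here C₀/Ka ≈ 4.64, so the small-[H+] approximation fails. Use the quadratic:
[H+] = [−0.0013 + √(0.0013² + 3.14e-05)]/2 = 2.22 × 10^-3 M
pH = −log[H+] = −log(2.22 × 10^-3) = 2.65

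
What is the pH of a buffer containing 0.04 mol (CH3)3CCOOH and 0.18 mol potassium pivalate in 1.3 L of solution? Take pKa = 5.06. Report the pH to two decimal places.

Henderson–Hasselbalch: pH = pKa + log([(CH3)3CCOO-]/[(CH3)3CCOOH]) = 5.06 + log(0.18/0.04)
pH = 5.06 + (+0.653) = 5.71

pH = 5.71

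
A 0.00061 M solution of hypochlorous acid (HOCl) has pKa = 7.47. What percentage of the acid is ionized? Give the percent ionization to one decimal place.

0.7%

HOCl ⇌ OCl- + H+; let x = [H+] at equilibrium.
Ka = 10^(−7.47) = 3.39 × 10^-8
x ≈ √(Ka·C₀) = √(3.39 × 10^-8 × 0.00061) = 4.55 × 10^-6 M
Fraction ionized = 4.55 × 10^-6 / 0.00061 = 0.0075 → 0.7%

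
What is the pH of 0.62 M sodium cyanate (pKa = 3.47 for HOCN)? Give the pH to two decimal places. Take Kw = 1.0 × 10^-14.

pH = 8.63

OCN- is the conjugate base of the weak acid HOCN.
Ka = 10^(−3.47) = 3.39 × 10^-4
Kb = Kw/Ka = 1.0×10^-14 / 3.39 × 10^-4 = 2.95 × 10^-11
Kb = x²/(0.62 − x) = 2.95 × 10^-11
Since Kb ≪ C₀, x ≈ √(Kb·C₀) = 4.28 × 10^-6 M.
Check: 0.00069% ionized — well under 5%, approximation valid.
pOH = 5.37, so pH = 14.00 − pOH = 8.63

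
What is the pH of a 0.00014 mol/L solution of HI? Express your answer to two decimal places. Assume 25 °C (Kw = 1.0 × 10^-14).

pH = 3.85

HI is a strong acid and dissociates completely, so [H+] = 0.00014 M.
pH = -log(0.00014) = 3.85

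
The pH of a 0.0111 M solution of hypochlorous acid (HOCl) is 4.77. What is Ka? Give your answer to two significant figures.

Ka = 2.6 × 10^-8

[H+] = 10^(-4.77) = 1.70 × 10^-5 M
At equilibrium [HA] = 0.0111 − 1.70 × 10^-5 = 1.11 × 10^-2 M
Ka = [H+][A-]/[HA] = (1.70 × 10^-5)² / 1.11 × 10^-2 = 2.6 × 10^-8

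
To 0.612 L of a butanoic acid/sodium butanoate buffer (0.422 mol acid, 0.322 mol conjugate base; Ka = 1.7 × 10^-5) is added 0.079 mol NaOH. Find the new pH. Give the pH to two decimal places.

pH = 4.84

OH- converts CH3(CH2)2COOH to CH3(CH2)2COO-: CH3(CH2)2COOH → 0.343 mol, CH3(CH2)2COO- → 0.401 mol.
pKa = −log(1.7 × 10^-5) = 4.770
Henderson–Hasselbalch with mole ratio 0.401/0.343: pH = 4.770 + (+0.068)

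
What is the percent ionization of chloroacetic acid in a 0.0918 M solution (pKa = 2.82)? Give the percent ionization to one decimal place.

12.0%

ClCH2COOH ⇌ ClCH2COO- + H+; let x = [H+] at equilibrium.
Ka = 10^(−2.82) = 1.51 × 10^-3
Solve x² + 0.00151x − 0.000139 = 0 → x = 1.10 × 10^-2 M
Fraction ionized = 1.10 × 10^-2 / 0.0918 = 0.1198 → 12.0%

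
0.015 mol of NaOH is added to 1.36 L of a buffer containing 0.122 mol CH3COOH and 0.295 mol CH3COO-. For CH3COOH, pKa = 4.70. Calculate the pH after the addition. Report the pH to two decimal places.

pH = 5.16

OH- converts CH3COOH to CH3COO-: CH3COOH → 0.107 mol, CH3COO- → 0.31 mol.
pH = pKa + log([A⁻]/[HA]) = 4.70 + log(0.31/0.107) = 4.70 +0.462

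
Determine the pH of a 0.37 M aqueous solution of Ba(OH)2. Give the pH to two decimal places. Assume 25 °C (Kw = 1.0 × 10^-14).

Ba(OH)2 is a strong base (each formula unit releases 2 OH-); [OH-] = 0.74 M.
pOH = -log(0.74) = 0.13
pH = 14.00 - 0.13 = 13.87

pH = 13.87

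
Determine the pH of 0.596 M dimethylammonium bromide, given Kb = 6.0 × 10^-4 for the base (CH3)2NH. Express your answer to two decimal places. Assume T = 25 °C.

pH = 5.50

(CH3)2NH2+ is the conjugate acid of the weak base (CH3)2NH.
Ka = Kw/Kb = 1.0×10^-14 / 6.0 × 10^-4 = 1.67 × 10^-11
Let x = [H+] at equilibrium. Ka = x²/(0.596 − x).
Assume x ≪ 0.596: x ≈ √(1.67 × 10^-11 × 0.596) = 3.15 × 10^-6 M
pH = −log[H+] = −log(3.15 × 10^-6) = 5.50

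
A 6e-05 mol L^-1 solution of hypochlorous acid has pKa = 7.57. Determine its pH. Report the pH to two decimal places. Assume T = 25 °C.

pH = 5.90

HOCl ⇌ OCl- + H+
Ka = 10^(−7.57) = 2.69 × 10^-8
Ka = [H+]²/(6e-05 − [H+]) = 2.69 × 10^-8
Assume [H+] ≪ 6e-05: [H+] ≈ √(2.69 × 10^-8 × 6e-05) = 1.27 × 10^-6 M
pH = −log[H+] = −log(1.27 × 10^-6) = 5.90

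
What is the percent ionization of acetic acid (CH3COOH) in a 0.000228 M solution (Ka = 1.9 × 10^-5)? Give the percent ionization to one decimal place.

25.0%

CH3COOH ⇌ CH3COO- + H+; let x = [H+] at equilibrium.
Ka = x²/(C₀ − x); solving the quadratic gives x = 5.70 × 10^-5 M.
Fraction ionized = 5.70 × 10^-5 / 0.000228 = 0.2500 → 25.0%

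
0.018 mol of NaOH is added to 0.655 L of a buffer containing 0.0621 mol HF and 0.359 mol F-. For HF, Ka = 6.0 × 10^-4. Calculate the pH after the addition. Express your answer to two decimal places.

OH- converts HF to F-: HF → 0.0441 mol, F- → 0.377 mol.
pKa = −log(6.0 × 10^-4) = 3.222
pH = pKa + log(n_F-/n_HF) = 3.222 + log(0.377/0.0441) = 3.222 + (+0.932)

pH = 4.15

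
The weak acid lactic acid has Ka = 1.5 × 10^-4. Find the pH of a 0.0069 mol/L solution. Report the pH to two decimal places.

CH3CH(OH)COOH ⇌ CH3CH(OH)COO- + H+
From the ICE table, Ka = x²/(0.0069 − x) = 1.5 × 10^-4.
Here C₀/Ka ≈ 46, so the small-x approximation fails. Use the quadratic:
x = [−0.00015 + √(0.00015² + 4.14e-06)]/2 = 9.45 × 10^-4 M
pH = −log(9.45 × 10^-4) = 3.02

pH = 3.02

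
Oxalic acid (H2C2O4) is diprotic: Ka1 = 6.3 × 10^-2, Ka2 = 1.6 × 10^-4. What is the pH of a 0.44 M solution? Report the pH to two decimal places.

pH = 0.86

Ka1 ≫ Ka2, so treat the first dissociation as the only significant source of H+.
Ka1 = x²/(0.44 − x) = 6.3 × 10^-2
Solving the quadratic: x = (−Ka1 + √(Ka1² + 4·Ka1·C₀))/2 = 1.38 × 10^-1 M
pH = −log(1.38 × 10^-1) = 0.86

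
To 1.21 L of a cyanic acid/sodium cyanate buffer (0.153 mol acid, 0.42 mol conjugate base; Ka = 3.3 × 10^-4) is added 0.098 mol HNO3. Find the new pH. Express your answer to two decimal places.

After neutralization: n(HOCN) = 0.251 mol, n(OCN-) = 0.322 mol.
pKa = −log(3.3 × 10^-4) = 3.481
pH = pKa + log(n_OCN-/n_HOCN) = 3.481 + log(0.322/0.251) = 3.481 + (+0.108)

pH = 3.59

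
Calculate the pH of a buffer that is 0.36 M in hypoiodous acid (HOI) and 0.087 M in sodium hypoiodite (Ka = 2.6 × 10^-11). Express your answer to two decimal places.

pKa = −log(2.6 × 10^-11) = 10.585
Henderson–Hasselbalch: pH = pKa + log([OI-]/[HOI]) = 10.585 + log(0.087/0.36)
pH = 10.585 + (-0.617) = 9.97

pH = 9.97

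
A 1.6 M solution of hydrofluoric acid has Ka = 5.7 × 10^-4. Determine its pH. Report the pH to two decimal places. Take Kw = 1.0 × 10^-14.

pH = 1.52

HF ⇌ F- + H+
Ka = [H+]²/(1.6 − [H+]) = 5.7 × 10^-4
Since Ka ≪ C₀, [H+] ≈ √(Ka·C₀) = 3.02 × 10^-2 M.
Check: 1.9% ionized — well under 5%, approximation valid.
pH = −log(3.02 × 10^-2) = 1.52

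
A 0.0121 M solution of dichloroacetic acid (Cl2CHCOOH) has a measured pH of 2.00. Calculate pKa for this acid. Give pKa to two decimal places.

pKa = 1.32

[H+] = 10^(-2.00) = 1.00 × 10^-2 M
At equilibrium [HA] = 0.0121 − 1.00 × 10^-2 = 2.10 × 10^-3 M
Ka = [H+][A-]/[HA] = (1.00 × 10^-2)² / 2.10 × 10^-3 = 4.76 × 10^-2
pKa = -log(4.76 × 10^-2) = 1.32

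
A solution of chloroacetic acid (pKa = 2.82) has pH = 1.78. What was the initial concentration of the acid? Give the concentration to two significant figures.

[H+] = 10^(-1.78) = 1.66 × 10^-2 M = x
Ka = 10^(−2.82) = 1.51 × 10^-3
Ka = x²/(C₀ − x) ⇒ C₀ = x + x²/Ka
C₀ = 1.66 × 10^-2 + (1.66 × 10^-2)²/(1.51 × 10^-3) = 1.99 × 10^-1 M

C₀ = 2.0 × 10^-1 M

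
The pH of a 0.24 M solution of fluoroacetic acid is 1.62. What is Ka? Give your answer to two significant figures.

[H+] = 10^(-1.62) = 2.40 × 10^-2 M
At equilibrium [HA] = 0.24 − 2.40 × 10^-2 = 2.16 × 10^-1 M
Ka = [H+][A-]/[HA] = (2.40 × 10^-2)² / 2.16 × 10^-1 = 2.7 × 10^-3

Ka = 2.7 × 10^-3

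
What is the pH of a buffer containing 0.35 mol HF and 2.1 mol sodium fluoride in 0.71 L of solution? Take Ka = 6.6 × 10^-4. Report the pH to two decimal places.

pH = 3.96

pKa = −log(6.6 × 10^-4) = 3.180
pH = pKa + log([A⁻]/[HA]) = 3.180 + log(2.1/0.35)
pH = 3.180 + (+0.778) = 3.96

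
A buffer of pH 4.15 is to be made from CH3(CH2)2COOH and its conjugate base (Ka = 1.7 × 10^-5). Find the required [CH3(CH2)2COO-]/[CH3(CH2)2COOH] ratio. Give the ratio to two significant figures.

ratio = 0.24

pKa = -log(1.7 × 10^-5) = 4.770
pH = pKa + log(r) ⇒ log(r) = 4.15 − 4.770 = -0.620
r = [CH3(CH2)2COO-]/[CH3(CH2)2COOH] = 10^(-0.620) = 0.24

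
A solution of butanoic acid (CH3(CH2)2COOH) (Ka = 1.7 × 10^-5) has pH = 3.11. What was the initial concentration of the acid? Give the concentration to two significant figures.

C₀ = 3.6 × 10^-2 M

[H+] = 10^(-3.11) = 7.76 × 10^-4 M = x
Ka = x²/(C₀ − x) ⇒ C₀ = x + x²/Ka
C₀ = 7.76 × 10^-4 + (7.76 × 10^-4)²/(1.7 × 10^-5) = 3.62 × 10^-2 M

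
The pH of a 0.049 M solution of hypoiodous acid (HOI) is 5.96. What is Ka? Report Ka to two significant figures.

Ka = 2.5 × 10^-11

[H+] = 10^(-5.96) = 1.10 × 10^-6 M
At equilibrium [HA] = 0.049 − 1.10 × 10^-6 = 4.90 × 10^-2 M
Ka = [H+][A-]/[HA] = (1.10 × 10^-6)² / 4.90 × 10^-2 = 2.5 × 10^-11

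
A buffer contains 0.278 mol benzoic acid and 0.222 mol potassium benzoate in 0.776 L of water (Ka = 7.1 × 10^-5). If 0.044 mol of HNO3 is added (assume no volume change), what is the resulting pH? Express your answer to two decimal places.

After neutralization: n(C6H5COOH) = 0.322 mol, n(C6H5COO-) = 0.178 mol.
pKa = −log(7.1 × 10^-5) = 4.149
pH = pKa + log([A⁻]/[HA]) = 4.149 + log(0.178/0.322) = 4.149 -0.257

pH = 3.89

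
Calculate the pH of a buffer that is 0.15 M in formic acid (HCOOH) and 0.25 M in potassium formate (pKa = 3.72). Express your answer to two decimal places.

pH = 3.94

pH = pKa + log([A⁻]/[HA]) = 3.72 + log(0.25/0.15)
pH = 3.72 + (+0.222) = 3.94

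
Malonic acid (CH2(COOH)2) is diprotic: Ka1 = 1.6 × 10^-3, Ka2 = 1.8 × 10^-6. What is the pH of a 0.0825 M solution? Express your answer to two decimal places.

pH = 1.97

Since Ka1 ≫ Ka2, the first ionization dominates [H+].
Ka1 = x²/(0.0825 − x) = 1.6 × 10^-3
Solving the quadratic: x = (−Ka1 + √(Ka1² + 4·Ka1·C₀))/2 = 1.07 × 10^-2 M
pH = −log(1.07 × 10^-2) = 1.97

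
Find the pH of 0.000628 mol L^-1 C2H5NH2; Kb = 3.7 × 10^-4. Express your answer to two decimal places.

C2H5NH2 + H2O ⇌ C2H5NH3+ + OH-
From the ICE table, Kb = x²/(0.000628 − x) = 3.7 × 10^-4.
The 5% rule fails; solving x² + Kb·x − Kb·C₀ = 0 exactly:
x = [−0.00037 + √(0.00037² + 9.29e-07)]/2 = 3.31 × 10^-4 M
pOH = 3.48, so pH = 14.00 − pOH = 10.52

pH = 10.52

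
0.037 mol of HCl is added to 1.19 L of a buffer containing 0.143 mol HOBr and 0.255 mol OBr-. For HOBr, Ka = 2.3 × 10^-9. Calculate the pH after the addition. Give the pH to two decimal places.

After neutralization: n(HOBr) = 0.18 mol, n(OBr-) = 0.218 mol.
pKa = −log(2.3 × 10^-9) = 8.638
pH = pKa + log([A⁻]/[HA]) = 8.638 + log(0.218/0.18) = 8.638 +0.083

pH = 8.72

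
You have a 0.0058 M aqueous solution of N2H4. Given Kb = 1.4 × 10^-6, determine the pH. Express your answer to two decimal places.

N2H4 + H2O ⇌ N2H5+ + OH-
From the ICE table, Kb = [OH-]²/(0.0058 − [OH-]) = 1.4 × 10^-6.
Assume [OH-] ≪ 0.0058: [OH-] ≈ √(1.4 × 10^-6 × 0.0058) = 9.01 × 10^-5 M
pOH = 4.05, so pH = 14.00 − pOH = 9.95

pH = 9.95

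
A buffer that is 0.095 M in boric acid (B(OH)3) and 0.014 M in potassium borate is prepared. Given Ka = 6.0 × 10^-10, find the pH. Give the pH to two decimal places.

pKa = −log(6.0 × 10^-10) = 9.222
pH = pKa + log([A⁻]/[HA]) = 9.222 + log(0.014/0.095)
pH = 9.222 + (-0.832) = 8.39

pH = 8.39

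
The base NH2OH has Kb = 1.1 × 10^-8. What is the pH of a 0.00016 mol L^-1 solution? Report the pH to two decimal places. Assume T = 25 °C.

pH = 8.12

NH2OH + H2O ⇌ NH3OH+ + OH-
Let x = [OH-] at equilibrium. Kb = x²/(0.00016 − x).
Since Kb ≪ C₀, x ≈ √(Kb·C₀) = 1.33 × 10^-6 M.
(x/C₀ = 0.83% < 5%, so the approximation holds.)
pOH = 5.88, so pH = 14.00 − pOH = 8.12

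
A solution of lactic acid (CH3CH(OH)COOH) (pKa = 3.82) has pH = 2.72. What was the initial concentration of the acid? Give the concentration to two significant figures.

C₀ = 2.6 × 10^-2 M

[H+] = 10^(-2.72) = 1.91 × 10^-3 M = x
Ka = 10^(−3.82) = 1.51 × 10^-4
Ka = x²/(C₀ − x) ⇒ C₀ = x + x²/Ka
C₀ = 1.91 × 10^-3 + (1.91 × 10^-3)²/(1.51 × 10^-4) = 2.61 × 10^-2 M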